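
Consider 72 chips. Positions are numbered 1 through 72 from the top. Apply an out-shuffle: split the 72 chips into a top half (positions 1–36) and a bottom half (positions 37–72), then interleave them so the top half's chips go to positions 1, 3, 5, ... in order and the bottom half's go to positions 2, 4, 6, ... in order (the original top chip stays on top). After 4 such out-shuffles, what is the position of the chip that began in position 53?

52

Track the chip's position through each out-shuffle:
53 → 34 → 67 → 62 → 52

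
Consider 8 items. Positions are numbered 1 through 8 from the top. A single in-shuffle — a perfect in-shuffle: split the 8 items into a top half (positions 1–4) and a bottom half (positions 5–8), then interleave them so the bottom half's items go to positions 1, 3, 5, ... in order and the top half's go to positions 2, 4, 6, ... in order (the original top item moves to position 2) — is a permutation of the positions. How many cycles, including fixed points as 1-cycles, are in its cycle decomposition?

Trace each unvisited position around until it returns:
(1 2 4 8 7 5) (3 6)
2 cycles in total.

2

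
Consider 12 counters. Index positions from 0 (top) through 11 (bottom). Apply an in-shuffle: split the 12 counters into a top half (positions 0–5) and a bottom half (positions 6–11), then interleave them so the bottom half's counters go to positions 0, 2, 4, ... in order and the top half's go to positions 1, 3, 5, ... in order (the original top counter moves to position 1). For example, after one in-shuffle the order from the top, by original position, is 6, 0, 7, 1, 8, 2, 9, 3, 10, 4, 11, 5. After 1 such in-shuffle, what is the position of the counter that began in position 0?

1

Track the counter's position through each in-shuffle:
0 → 1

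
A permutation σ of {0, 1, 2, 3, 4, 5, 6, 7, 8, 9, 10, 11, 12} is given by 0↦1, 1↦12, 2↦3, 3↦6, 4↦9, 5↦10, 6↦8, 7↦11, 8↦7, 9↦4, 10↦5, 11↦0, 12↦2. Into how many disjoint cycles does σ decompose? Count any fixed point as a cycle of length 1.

3

Cycle decomposition: (0 1 12 2 3 6 8 7 11) (4 9) (5 10).
3 cycles.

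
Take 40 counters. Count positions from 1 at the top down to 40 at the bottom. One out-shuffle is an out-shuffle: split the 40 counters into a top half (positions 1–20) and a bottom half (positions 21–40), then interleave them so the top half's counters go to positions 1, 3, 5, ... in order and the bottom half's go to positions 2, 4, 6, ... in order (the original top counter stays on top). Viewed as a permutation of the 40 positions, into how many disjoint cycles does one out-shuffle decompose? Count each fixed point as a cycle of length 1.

Trace each unvisited position around until it returns:
(1) (2 3 5 9 17 33 ... len 12) (4 7 13 25 10 19 ... len 12) (8 15 29 18 35 30 ... len 12) (14 27) (40)
6 cycles in total.

6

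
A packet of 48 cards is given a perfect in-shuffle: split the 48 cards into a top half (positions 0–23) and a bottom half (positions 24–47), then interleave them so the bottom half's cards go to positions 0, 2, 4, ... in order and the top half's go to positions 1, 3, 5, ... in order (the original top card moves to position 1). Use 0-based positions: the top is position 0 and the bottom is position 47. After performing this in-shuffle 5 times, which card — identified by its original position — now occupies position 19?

18

Work backwards from position 19, undoing one in-shuffle at a time:
19 ← 9 ← 4 ← 26 ← 37 ← 18
So the card now at position 19 started at position 18.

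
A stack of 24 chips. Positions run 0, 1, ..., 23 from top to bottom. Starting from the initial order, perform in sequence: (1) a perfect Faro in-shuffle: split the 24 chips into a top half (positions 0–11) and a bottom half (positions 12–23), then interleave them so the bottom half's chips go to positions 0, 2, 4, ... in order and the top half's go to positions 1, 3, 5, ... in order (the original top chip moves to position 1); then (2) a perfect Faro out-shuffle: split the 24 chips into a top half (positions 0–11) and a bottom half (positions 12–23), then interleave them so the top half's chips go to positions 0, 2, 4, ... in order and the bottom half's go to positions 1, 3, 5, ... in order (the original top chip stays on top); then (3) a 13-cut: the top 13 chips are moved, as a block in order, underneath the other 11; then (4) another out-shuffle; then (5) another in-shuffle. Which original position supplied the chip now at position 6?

14

Undo the operations in reverse order, starting from position 6:
  undo op 5 (in-shuffle, from bottom half): 6 ← 15
  undo op 4 (out-shuffle, from bottom half): 15 ← 19
  undo op 3 (cut 13): 19 ← 8
  undo op 2 (out-shuffle, from top half): 8 ← 4
  undo op 1 (in-shuffle, from bottom half): 4 ← 14
So the chip at position 6 came from original position 14.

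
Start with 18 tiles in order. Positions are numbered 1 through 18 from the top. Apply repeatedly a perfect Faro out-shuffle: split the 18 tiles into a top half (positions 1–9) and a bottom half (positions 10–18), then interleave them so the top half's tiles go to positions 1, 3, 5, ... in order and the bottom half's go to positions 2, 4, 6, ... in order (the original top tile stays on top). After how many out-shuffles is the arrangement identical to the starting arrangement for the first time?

8

The out-shuffle permutes the 18 positions with cycle lengths [1, 1, 8, 8].
Every tile is home exactly when every cycle has completed a whole number of laps, i.e. after lcm(1, 8) = 8 out-shuffles.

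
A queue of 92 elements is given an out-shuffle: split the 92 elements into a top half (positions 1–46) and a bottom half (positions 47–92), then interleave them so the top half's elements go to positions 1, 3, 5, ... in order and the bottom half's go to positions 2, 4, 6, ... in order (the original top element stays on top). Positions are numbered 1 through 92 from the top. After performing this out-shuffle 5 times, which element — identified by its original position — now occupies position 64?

Work backwards from position 64, undoing one out-shuffle at a time:
64 ← 78 ← 85 ← 43 ← 22 ← 57
So the element now at position 64 started at position 57.

57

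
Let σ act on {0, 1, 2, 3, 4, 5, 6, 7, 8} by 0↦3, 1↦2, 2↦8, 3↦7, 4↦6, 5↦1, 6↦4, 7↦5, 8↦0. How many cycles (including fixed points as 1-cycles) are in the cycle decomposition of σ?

2

Cycle decomposition: (0 3 7 5 1 2 8) (4 6).
2 cycles.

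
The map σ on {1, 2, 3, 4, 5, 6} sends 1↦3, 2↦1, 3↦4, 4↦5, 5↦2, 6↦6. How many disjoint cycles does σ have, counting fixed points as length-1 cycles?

Cycle decomposition: (1 3 4 5 2) (6).
2 cycles.

2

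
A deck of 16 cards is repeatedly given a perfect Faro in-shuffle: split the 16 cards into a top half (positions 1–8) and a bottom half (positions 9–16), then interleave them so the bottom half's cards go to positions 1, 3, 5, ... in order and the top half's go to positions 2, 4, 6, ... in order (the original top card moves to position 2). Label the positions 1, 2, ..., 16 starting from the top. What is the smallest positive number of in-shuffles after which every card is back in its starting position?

8

The in-shuffle permutes the 16 positions with cycle lengths [8, 8].
Every card is home exactly when every cycle has completed a whole number of laps, i.e. after lcm(8) = 8 in-shuffles.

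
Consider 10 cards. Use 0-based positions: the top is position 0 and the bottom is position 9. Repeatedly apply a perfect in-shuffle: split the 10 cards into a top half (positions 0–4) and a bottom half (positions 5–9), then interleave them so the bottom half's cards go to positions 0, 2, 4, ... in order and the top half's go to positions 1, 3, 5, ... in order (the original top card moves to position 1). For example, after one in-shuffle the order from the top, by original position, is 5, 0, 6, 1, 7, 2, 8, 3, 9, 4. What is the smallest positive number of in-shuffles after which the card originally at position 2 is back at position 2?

Follow position 2 under repeated in-shuffles:
2 → 5 → 0 → 1 → 3 → 7 → 4 → 9 → 8 → 6 → 2
It first returns after 10 in-shuffles.

10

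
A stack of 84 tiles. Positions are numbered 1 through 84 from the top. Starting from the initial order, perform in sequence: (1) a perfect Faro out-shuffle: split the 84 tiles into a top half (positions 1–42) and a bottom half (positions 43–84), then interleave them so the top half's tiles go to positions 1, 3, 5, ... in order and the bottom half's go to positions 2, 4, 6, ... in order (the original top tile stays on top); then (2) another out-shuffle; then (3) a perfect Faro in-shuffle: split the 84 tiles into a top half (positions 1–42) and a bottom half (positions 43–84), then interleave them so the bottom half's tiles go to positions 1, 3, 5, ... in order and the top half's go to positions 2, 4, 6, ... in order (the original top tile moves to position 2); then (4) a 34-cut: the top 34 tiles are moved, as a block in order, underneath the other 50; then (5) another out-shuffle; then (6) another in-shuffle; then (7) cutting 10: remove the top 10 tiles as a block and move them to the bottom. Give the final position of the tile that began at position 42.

2

Track the tile from position 42 forward through each operation:
  after op 1 (out-shuffle): 42 → 83
  after op 2 (out-shuffle): 83 → 82
  after op 3 (in-shuffle): 82 → 79
  after op 4 (cut 34): 79 → 45
  after op 5 (out-shuffle): 45 → 6
  after op 6 (in-shuffle): 6 → 12
  after op 7 (cut 10): 12 → 2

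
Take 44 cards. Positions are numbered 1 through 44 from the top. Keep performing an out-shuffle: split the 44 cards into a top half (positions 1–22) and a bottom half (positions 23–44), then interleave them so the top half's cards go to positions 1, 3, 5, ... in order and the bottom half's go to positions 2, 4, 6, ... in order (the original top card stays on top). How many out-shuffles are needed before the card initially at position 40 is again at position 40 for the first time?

Follow position 40 under repeated out-shuffles:
40 → 36 → 28 → 12 → 23 → 2 → 3 → 5 → 9 → 17 → 33 → 22 → 43 → 42 → 40
It first returns after 14 out-shuffles.

14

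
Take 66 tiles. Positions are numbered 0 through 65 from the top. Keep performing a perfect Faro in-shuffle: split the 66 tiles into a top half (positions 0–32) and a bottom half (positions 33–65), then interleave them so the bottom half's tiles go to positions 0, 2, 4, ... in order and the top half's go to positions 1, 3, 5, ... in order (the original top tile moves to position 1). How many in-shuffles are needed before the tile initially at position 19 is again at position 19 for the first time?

Follow position 19 under repeated in-shuffles:
19 → 39 → 12 → 25 → 51 → 36 → 6 → 13 → ... → 19 (length 66)
It first returns after 66 in-shuffles.

66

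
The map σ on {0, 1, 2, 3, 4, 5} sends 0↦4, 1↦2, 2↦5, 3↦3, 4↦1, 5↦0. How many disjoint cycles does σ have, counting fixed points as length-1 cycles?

Cycle decomposition: (0 4 1 2 5) (3).
2 cycles.

2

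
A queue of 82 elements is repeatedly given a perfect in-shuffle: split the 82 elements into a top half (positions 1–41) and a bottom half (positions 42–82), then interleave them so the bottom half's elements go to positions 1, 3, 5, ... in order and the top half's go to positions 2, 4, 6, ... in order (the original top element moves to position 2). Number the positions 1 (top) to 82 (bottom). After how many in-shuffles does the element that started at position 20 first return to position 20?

82

Follow position 20 under repeated in-shuffles:
20 → 40 → 80 → 77 → 71 → 59 → 35 → 70 → ... → 20 (length 82)
It first returns after 82 in-shuffles.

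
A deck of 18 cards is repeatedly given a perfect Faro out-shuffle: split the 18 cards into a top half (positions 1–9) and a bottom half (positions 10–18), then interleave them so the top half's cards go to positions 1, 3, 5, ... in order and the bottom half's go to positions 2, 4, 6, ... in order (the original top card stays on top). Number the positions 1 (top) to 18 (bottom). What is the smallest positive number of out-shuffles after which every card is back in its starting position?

The out-shuffle permutes the 18 positions with cycle lengths [1, 1, 8, 8].
Every card is home exactly when every cycle has completed a whole number of laps, i.e. after lcm(1, 8) = 8 out-shuffles.

8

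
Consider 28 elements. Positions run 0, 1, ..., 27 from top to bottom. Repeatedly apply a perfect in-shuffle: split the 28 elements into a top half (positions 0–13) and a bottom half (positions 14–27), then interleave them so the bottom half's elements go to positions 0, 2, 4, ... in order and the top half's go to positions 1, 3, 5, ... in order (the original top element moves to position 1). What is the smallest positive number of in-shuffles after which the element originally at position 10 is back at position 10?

28

Follow position 10 under repeated in-shuffles:
10 → 21 → 14 → 0 → 1 → 3 → 7 → 15 → ... → 10 (length 28)
It first returns after 28 in-shuffles.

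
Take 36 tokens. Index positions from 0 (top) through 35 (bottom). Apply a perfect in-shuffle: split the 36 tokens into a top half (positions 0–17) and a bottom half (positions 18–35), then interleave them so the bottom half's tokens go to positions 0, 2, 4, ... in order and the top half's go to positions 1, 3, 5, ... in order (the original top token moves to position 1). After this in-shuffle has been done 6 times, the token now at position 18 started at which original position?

Work backwards from position 18, undoing one in-shuffle at a time:
18 ← 27 ← 13 ← 6 ← 21 ← 10 ← 23
So the token now at position 18 started at position 23.

23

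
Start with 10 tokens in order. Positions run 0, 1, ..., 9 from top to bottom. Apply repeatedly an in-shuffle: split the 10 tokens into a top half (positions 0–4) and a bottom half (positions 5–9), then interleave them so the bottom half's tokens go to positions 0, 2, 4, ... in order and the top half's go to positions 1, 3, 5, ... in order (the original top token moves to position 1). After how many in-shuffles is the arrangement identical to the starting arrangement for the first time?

The in-shuffle permutes the 10 positions with cycle lengths [10].
Every token is home exactly when every cycle has completed a whole number of laps, i.e. after lcm(10) = 10 in-shuffles.

10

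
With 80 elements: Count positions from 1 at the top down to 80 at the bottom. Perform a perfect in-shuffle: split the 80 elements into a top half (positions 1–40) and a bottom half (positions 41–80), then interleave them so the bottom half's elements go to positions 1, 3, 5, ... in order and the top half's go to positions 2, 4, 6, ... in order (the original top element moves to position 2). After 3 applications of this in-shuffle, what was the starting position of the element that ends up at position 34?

65

Work backwards from position 34, undoing one in-shuffle at a time:
34 ← 17 ← 49 ← 65
So the element now at position 34 started at position 65.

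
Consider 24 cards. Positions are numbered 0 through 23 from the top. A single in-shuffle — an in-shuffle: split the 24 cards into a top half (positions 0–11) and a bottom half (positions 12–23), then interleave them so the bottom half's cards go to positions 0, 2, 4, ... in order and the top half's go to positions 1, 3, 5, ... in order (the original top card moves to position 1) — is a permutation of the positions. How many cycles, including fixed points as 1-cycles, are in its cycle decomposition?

Trace each unvisited position around until it returns:
(0 1 3 7 15 6 ... len 20) (4 9 19 14)
2 cycles in total.

2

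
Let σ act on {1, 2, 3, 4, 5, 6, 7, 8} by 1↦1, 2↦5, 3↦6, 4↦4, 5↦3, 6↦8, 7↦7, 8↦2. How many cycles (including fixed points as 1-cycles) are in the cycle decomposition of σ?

Cycle decomposition: (1) (2 5 3 6 8) (4) (7).
4 cycles.

4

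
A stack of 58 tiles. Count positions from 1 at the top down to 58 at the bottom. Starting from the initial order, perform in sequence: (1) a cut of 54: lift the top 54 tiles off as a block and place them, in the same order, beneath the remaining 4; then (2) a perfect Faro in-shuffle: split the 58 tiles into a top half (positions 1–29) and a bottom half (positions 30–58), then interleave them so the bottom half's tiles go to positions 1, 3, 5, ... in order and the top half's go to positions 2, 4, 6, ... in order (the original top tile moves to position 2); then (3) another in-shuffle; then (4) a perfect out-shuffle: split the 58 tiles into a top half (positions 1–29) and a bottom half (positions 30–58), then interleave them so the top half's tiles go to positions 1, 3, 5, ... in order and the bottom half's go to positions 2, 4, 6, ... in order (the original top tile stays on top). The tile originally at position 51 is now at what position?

Track the tile from position 51 forward through each operation:
  after op 1 (cut 54): 51 → 55
  after op 2 (in-shuffle): 55 → 51
  after op 3 (in-shuffle): 51 → 43
  after op 4 (out-shuffle): 43 → 28

28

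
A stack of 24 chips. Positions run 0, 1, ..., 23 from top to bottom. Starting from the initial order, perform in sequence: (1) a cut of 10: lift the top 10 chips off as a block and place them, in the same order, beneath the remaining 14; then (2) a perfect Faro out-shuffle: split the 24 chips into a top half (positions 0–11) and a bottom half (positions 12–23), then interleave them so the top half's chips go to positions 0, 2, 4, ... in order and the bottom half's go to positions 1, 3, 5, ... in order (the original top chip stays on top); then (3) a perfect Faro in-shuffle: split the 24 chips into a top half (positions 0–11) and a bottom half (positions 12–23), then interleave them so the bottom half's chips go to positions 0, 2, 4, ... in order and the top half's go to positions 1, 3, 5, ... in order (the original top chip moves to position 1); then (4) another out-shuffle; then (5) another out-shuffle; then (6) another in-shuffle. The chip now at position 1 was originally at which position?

16

Undo the operations in reverse order, starting from position 1:
  undo op 6 (in-shuffle, from top half): 1 ← 0
  undo op 5 (out-shuffle, from top half): 0 ← 0
  undo op 4 (out-shuffle, from top half): 0 ← 0
  undo op 3 (in-shuffle, from bottom half): 0 ← 12
  undo op 2 (out-shuffle, from top half): 12 ← 6
  undo op 1 (cut 10): 6 ← 16
So the chip at position 1 came from original position 16.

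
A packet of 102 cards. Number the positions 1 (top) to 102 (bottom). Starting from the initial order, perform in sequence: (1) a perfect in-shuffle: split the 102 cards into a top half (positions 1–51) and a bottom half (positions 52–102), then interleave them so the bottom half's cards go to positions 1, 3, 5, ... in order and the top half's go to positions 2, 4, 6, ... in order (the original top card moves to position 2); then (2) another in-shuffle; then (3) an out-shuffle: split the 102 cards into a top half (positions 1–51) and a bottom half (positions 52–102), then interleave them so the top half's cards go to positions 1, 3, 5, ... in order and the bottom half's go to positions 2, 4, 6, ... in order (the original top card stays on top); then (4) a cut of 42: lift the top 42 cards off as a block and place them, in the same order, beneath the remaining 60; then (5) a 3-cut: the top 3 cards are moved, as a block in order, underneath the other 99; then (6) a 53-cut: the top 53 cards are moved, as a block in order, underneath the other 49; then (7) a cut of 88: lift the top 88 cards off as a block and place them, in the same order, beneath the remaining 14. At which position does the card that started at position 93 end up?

Track the card from position 93 forward through each operation:
  after op 1 (in-shuffle): 93 → 83
  after op 2 (in-shuffle): 83 → 63
  after op 3 (out-shuffle): 63 → 24
  after op 4 (cut 42): 24 → 84
  after op 5 (cut 3): 84 → 81
  after op 6 (cut 53): 81 → 28
  after op 7 (cut 88): 28 → 42

42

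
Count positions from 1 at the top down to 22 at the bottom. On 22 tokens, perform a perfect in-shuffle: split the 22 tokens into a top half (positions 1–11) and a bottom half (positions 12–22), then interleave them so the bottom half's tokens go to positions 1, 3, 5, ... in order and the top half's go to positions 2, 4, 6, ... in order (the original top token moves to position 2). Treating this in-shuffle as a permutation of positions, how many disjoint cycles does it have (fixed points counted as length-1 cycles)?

2

Trace each unvisited position around until it returns:
(1 2 4 8 16 9 ... len 11) (5 10 20 17 11 22 ... len 11)
2 cycles in total.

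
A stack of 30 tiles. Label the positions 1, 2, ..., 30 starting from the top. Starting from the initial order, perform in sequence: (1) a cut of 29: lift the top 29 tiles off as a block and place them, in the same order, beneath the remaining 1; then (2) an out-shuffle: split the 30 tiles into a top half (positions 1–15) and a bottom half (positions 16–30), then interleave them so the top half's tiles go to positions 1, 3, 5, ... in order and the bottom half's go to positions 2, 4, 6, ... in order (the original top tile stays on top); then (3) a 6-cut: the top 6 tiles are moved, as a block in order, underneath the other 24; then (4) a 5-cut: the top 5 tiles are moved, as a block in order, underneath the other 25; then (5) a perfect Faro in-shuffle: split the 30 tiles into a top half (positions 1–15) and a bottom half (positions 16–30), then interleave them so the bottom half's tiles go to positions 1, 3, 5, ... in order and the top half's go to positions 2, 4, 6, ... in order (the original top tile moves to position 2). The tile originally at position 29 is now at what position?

7

Track the tile from position 29 forward through each operation:
  after op 1 (cut 29): 29 → 30
  after op 2 (out-shuffle): 30 → 30
  after op 3 (cut 6): 30 → 24
  after op 4 (cut 5): 24 → 19
  after op 5 (in-shuffle): 19 → 7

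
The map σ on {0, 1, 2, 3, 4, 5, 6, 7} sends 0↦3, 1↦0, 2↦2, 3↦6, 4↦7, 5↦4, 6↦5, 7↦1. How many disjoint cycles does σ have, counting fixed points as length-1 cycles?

2

Cycle decomposition: (0 3 6 5 4 7 1) (2).
2 cycles.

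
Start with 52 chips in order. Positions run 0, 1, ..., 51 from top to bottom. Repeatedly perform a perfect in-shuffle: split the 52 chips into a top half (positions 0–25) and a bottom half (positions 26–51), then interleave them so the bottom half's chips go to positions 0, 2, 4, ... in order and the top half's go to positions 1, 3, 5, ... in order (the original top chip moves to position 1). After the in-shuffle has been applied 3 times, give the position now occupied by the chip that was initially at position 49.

Track the chip's position through each in-shuffle:
49 → 46 → 40 → 28

28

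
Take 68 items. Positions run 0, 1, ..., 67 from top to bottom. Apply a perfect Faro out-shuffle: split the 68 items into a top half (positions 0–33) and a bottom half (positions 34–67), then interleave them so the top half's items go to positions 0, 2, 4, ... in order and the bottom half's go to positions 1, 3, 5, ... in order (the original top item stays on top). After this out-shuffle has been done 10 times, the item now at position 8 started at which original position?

Work backwards from position 8, undoing one out-shuffle at a time:
8 ← 4 ← 2 ← 1 ← 34 ← 17 ← 42 ← 21 ← 44 ← 22 ← 11
So the item now at position 8 started at position 11.

11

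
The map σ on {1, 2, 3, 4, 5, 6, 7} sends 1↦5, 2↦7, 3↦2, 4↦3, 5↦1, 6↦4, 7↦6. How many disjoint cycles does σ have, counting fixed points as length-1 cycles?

Cycle decomposition: (1 5) (2 7 6 4 3).
2 cycles.

2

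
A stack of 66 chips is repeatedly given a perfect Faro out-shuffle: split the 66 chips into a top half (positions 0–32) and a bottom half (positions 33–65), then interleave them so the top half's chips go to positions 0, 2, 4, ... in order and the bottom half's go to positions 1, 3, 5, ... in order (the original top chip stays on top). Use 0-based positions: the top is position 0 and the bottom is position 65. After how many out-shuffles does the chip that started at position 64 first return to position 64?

12

Follow position 64 under repeated out-shuffles:
64 → 63 → 61 → 57 → 49 → 33 → 1 → 2 → 4 → 8 → 16 → 32 → 64
It first returns after 12 out-shuffles.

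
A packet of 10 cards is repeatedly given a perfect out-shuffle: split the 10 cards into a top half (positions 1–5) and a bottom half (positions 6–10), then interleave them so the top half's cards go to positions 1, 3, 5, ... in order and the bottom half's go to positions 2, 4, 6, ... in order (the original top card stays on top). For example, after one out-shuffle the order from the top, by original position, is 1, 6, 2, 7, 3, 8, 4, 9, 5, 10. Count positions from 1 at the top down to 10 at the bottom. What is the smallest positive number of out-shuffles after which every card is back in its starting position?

The out-shuffle permutes the 10 positions with cycle lengths [1, 1, 2, 6].
Every card is home exactly when every cycle has completed a whole number of laps, i.e. after lcm(1, 2, 6) = 6 out-shuffles.

6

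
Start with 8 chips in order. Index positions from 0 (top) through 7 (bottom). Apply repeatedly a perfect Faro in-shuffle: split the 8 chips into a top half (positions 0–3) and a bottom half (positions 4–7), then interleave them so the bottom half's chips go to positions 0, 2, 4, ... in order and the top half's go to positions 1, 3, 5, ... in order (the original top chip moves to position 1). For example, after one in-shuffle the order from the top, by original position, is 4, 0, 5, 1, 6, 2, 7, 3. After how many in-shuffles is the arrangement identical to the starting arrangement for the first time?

6

The in-shuffle permutes the 8 positions with cycle lengths [2, 6].
Every chip is home exactly when every cycle has completed a whole number of laps, i.e. after lcm(2, 6) = 6 in-shuffles.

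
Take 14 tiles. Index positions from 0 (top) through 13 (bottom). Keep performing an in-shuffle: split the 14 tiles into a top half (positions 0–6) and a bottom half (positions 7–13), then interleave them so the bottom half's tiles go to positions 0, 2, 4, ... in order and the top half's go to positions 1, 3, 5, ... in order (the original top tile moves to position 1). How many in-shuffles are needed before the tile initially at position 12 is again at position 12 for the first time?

Follow position 12 under repeated in-shuffles:
12 → 10 → 6 → 13 → 12
It first returns after 4 in-shuffles.

4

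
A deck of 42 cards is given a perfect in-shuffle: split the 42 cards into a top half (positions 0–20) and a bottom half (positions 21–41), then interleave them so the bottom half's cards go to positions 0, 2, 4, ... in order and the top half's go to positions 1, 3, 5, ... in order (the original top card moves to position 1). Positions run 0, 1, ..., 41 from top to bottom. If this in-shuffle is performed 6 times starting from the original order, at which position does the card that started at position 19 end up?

Track the card's position through each in-shuffle:
19 → 39 → 36 → 30 → 18 → 37 → 32

32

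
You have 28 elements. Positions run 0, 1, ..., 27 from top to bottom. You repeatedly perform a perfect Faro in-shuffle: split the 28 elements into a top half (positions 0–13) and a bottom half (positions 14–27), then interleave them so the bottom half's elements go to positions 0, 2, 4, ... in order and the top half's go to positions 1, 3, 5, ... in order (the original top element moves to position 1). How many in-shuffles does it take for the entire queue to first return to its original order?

28

The in-shuffle permutes the 28 positions with cycle lengths [28].
Every element is home exactly when every cycle has completed a whole number of laps, i.e. after lcm(28) = 28 in-shuffles.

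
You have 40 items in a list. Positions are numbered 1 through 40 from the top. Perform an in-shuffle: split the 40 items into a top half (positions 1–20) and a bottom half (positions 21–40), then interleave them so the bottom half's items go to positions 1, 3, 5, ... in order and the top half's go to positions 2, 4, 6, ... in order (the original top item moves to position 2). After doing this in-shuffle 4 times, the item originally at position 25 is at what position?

31

Track the item's position through each in-shuffle:
25 → 9 → 18 → 36 → 31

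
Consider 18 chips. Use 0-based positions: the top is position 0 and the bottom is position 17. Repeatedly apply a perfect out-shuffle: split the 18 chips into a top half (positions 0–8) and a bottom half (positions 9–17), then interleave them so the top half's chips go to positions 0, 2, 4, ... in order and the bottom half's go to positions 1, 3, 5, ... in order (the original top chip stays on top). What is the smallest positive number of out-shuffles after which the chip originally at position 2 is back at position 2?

8

Follow position 2 under repeated out-shuffles:
2 → 4 → 8 → 16 → 15 → 13 → 9 → 1 → 2
It first returns after 8 out-shuffles.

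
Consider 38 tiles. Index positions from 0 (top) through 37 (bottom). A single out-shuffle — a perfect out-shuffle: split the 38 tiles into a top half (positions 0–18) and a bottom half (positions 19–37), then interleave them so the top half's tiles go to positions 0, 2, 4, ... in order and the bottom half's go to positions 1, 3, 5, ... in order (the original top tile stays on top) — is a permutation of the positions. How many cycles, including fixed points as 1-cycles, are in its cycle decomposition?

3

Trace each unvisited position around until it returns:
(0) (1 2 4 8 16 32 ... len 36) (37)
3 cycles in total.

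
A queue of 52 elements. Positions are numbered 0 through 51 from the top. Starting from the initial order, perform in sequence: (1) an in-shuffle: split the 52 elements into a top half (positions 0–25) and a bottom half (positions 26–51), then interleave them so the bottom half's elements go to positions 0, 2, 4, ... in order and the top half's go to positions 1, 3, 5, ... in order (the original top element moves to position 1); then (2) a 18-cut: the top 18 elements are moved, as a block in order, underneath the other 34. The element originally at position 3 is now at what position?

41

Track the element from position 3 forward through each operation:
  after op 1 (in-shuffle): 3 → 7
  after op 2 (cut 18): 7 → 41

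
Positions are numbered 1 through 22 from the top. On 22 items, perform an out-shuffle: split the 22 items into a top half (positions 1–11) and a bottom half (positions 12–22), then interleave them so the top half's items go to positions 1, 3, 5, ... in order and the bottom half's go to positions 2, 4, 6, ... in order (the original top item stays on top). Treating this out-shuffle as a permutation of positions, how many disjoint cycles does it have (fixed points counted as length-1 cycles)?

Trace each unvisited position around until it returns:
(1) (2 3 5 9 17 12) (4 7 13) (6 11 21 20 18 14) (8 15) (10 19 16) (22)
7 cycles in total.

7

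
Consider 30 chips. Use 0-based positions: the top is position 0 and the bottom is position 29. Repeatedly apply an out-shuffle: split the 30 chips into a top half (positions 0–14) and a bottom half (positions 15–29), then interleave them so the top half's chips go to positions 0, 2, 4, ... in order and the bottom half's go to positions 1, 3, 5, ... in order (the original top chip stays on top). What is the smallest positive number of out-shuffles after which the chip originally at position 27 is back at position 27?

28

Follow position 27 under repeated out-shuffles:
27 → 25 → 21 → 13 → 26 → 23 → 17 → 5 → ... → 27 (length 28)
It first returns after 28 out-shuffles.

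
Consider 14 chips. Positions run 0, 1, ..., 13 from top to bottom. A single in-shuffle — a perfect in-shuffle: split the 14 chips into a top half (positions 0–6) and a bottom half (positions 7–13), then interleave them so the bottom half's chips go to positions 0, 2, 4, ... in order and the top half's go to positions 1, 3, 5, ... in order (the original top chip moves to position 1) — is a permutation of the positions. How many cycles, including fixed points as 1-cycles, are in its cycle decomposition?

Trace each unvisited position around until it returns:
(0 1 3 7) (2 5 11 8) (4 9) (6 13 12 10)
4 cycles in total.

4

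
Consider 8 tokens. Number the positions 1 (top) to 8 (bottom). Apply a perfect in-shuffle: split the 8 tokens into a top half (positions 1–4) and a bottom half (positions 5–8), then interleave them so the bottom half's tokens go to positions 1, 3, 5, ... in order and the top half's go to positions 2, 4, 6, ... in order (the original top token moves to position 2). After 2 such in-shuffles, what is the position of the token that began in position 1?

Track the token's position through each in-shuffle:
1 → 2 → 4

4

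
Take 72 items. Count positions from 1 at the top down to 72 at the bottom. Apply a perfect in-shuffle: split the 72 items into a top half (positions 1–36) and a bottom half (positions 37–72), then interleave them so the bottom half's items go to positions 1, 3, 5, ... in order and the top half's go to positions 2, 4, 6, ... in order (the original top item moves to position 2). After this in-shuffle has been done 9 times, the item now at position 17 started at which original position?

17

Work backwards from position 17, undoing one in-shuffle at a time:
17 ← 45 ← 59 ← 66 ← 33 ← 53 ← 63 ← 68 ← 34 ← 17
So the item now at position 17 started at position 17.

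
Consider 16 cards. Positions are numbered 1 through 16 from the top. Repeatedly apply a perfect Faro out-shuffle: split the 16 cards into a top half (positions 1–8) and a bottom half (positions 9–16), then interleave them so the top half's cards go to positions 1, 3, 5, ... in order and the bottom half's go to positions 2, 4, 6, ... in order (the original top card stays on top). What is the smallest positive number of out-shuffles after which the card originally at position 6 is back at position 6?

Follow position 6 under repeated out-shuffles:
6 → 11 → 6
It first returns after 2 out-shuffles.

2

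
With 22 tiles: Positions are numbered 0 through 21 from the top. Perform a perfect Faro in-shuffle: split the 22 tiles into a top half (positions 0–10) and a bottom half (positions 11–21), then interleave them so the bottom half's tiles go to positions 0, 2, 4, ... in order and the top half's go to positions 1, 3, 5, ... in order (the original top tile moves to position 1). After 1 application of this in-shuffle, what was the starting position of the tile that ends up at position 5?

Work backwards from position 5, undoing one in-shuffle at a time:
5 ← 2
So the tile now at position 5 started at position 2.

2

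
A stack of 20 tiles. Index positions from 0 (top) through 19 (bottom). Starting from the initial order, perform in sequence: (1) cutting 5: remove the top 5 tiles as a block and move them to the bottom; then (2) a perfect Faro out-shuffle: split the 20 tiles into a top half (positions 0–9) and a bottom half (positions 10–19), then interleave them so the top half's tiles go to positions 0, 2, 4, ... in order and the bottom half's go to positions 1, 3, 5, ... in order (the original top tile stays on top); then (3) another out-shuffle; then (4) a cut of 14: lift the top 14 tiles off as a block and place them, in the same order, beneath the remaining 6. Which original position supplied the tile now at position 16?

17

Undo the operations in reverse order, starting from position 16:
  undo op 4 (cut 14): 16 ← 10
  undo op 3 (out-shuffle, from top half): 10 ← 5
  undo op 2 (out-shuffle, from bottom half): 5 ← 12
  undo op 1 (cut 5): 12 ← 17
So the tile at position 16 came from original position 17.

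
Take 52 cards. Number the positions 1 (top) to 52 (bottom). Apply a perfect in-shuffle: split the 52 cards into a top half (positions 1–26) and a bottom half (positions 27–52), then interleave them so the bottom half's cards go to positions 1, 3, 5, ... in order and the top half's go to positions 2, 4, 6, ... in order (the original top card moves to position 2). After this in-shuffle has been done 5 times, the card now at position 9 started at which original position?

45

Work backwards from position 9, undoing one in-shuffle at a time:
9 ← 31 ← 42 ← 21 ← 37 ← 45
So the card now at position 9 started at position 45.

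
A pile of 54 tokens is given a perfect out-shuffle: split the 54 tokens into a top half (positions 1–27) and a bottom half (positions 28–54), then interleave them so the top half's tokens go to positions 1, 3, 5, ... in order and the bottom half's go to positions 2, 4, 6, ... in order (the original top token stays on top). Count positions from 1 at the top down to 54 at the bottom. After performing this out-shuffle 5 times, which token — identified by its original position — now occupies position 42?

47

Work backwards from position 42, undoing one out-shuffle at a time:
42 ← 48 ← 51 ← 26 ← 40 ← 47
So the token now at position 42 started at position 47.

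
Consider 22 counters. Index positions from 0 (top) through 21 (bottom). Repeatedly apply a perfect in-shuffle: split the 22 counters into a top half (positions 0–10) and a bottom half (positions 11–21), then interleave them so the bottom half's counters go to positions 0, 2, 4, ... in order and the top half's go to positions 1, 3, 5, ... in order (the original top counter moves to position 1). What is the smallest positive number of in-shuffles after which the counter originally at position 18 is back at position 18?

11

Follow position 18 under repeated in-shuffles:
18 → 14 → 6 → 13 → 4 → 9 → 19 → 16 → 10 → 21 → 20 → 18
It first returns after 11 in-shuffles.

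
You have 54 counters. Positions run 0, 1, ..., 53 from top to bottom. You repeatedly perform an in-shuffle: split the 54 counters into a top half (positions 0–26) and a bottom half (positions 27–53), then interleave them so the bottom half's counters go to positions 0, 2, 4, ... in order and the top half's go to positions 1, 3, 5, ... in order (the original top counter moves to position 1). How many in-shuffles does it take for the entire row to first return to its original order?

20

The in-shuffle permutes the 54 positions with cycle lengths [4, 10, 20, 20].
Every counter is home exactly when every cycle has completed a whole number of laps, i.e. after lcm(4, 10, 20) = 20 in-shuffles.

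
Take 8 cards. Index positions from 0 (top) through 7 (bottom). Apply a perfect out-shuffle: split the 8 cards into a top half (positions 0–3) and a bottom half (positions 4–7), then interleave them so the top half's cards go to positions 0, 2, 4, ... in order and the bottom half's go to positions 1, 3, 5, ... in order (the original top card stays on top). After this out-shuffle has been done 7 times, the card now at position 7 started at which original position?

7

Work backwards from position 7, undoing one out-shuffle at a time:
7 ← 7 ← 7 ← 7 ← 7 ← 7 ← 7 ← 7
So the card now at position 7 started at position 7.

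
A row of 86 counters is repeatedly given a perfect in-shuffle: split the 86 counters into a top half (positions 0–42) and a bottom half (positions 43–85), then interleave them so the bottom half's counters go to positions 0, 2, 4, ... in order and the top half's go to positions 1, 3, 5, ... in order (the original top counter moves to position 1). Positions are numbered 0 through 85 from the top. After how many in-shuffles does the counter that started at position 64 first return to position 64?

28

Follow position 64 under repeated in-shuffles:
64 → 42 → 85 → 84 → 82 → 78 → 70 → 54 → ... → 64 (length 28)
It first returns after 28 in-shuffles.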